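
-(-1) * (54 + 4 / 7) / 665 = 382 / 4655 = 0.08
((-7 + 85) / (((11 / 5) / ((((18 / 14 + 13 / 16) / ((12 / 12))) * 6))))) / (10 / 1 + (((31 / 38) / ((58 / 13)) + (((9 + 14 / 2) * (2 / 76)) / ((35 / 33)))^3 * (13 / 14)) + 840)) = 390809765653125 / 744448076780287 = 0.52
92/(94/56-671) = -2576/18741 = -0.14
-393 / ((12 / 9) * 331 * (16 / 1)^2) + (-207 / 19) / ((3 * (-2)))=1.81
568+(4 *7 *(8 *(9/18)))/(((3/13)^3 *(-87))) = 1088168/2349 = 463.25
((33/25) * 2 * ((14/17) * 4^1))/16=231/425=0.54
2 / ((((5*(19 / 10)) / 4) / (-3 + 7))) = 64 / 19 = 3.37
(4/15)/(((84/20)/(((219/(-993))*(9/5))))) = -292/11585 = -0.03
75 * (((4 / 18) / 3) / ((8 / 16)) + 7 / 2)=273.61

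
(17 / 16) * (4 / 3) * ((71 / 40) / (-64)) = -1207 / 30720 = -0.04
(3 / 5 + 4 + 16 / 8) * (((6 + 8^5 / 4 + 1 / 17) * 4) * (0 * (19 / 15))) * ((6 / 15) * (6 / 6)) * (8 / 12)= 0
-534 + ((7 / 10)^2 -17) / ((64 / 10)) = -343411 / 640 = -536.58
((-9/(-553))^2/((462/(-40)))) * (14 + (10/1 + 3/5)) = -13284/23547293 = -0.00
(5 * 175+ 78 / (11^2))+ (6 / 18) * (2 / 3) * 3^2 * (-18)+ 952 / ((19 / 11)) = 3197455 / 2299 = 1390.80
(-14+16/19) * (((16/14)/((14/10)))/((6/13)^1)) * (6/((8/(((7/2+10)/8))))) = -219375/7448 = -29.45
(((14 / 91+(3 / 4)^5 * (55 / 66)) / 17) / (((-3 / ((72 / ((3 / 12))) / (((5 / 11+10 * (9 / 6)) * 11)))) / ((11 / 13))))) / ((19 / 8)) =-308913 / 74238320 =-0.00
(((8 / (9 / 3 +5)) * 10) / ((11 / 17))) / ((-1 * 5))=-34 / 11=-3.09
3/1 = 3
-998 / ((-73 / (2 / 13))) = 1996 / 949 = 2.10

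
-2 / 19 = -0.11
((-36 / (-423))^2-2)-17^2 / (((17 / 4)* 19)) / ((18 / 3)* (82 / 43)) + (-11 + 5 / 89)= -6087510259 / 459456537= -13.25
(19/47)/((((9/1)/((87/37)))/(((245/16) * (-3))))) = -134995/27824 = -4.85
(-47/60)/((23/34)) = -799/690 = -1.16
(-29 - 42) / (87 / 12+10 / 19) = -9.13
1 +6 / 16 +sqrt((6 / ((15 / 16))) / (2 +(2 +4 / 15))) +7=9.60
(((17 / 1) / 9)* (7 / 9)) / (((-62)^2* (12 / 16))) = 119 / 233523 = 0.00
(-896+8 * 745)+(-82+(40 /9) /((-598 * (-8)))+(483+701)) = 33185417 /5382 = 6166.00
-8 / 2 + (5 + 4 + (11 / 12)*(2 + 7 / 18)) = 1553 / 216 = 7.19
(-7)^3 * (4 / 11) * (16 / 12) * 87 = -159152 / 11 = -14468.36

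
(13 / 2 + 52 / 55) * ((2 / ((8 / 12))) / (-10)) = -2457 / 1100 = -2.23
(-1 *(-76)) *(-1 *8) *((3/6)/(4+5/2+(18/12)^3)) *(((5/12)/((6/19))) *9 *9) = -259920/79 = -3290.13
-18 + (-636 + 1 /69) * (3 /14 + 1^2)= -109057 /138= -790.27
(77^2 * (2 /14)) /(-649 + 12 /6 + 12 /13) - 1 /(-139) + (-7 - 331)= -396123948 /1167461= -339.30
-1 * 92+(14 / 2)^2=-43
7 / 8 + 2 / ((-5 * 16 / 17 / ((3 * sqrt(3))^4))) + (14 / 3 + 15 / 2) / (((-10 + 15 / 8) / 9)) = -83831 / 260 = -322.43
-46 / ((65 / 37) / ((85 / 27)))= -28934 / 351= -82.43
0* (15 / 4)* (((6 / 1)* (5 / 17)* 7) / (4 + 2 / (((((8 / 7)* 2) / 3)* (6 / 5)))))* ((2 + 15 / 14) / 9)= 0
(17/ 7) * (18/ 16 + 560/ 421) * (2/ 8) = 140573/ 94304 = 1.49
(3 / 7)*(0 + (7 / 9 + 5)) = 52 / 21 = 2.48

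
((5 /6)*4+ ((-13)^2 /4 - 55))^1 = -9.42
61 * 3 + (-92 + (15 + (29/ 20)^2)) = 43241/ 400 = 108.10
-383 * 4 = -1532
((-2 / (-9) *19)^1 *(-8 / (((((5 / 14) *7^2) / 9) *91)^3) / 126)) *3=-32832 / 226165496375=-0.00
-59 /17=-3.47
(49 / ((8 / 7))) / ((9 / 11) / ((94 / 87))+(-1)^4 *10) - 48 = -39965 / 908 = -44.01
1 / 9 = 0.11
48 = 48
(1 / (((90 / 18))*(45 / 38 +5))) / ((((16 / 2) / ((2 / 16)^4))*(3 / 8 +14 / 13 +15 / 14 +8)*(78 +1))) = 1729 / 1456399001600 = 0.00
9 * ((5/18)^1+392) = 7061/2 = 3530.50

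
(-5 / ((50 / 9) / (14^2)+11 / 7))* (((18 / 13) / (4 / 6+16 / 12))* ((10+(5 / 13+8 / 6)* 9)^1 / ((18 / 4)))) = -2919420 / 238459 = -12.24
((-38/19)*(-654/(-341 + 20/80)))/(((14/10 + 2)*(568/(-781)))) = 35970/23171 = 1.55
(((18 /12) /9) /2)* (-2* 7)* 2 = -2.33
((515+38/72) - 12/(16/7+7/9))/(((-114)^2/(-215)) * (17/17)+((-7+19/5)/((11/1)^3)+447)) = 1017222426715/768569632668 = 1.32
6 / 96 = 1 / 16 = 0.06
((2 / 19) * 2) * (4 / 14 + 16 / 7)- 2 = -194 / 133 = -1.46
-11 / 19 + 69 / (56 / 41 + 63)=24722 / 50141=0.49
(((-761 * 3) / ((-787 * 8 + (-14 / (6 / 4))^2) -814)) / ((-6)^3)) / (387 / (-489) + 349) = -124043 / 28699569184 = -0.00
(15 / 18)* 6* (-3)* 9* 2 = -270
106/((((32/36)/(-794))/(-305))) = 57757545/2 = 28878772.50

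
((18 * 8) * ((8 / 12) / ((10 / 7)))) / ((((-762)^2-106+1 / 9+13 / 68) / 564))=115976448 / 1776447205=0.07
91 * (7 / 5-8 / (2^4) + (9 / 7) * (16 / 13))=225.90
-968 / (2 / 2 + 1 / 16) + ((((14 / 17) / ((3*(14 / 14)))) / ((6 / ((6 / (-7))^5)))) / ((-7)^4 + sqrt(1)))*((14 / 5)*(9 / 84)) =-223306062088 / 245106085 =-911.06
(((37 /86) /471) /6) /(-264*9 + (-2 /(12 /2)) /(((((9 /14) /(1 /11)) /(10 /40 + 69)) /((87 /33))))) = -13431 /210374864530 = -0.00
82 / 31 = 2.65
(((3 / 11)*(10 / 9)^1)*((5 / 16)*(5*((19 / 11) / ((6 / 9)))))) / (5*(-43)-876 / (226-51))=-415625 / 74537936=-0.01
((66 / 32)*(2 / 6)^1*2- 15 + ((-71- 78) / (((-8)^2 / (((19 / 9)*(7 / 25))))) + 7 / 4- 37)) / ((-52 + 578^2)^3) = -723617 / 536693967389963059200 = -0.00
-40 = -40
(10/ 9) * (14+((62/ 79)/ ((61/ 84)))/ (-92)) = 15504160/ 997533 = 15.54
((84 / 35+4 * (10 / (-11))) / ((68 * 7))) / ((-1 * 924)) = 1 / 355740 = 0.00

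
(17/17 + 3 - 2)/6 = 1/3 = 0.33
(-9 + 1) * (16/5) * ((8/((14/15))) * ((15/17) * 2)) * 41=-1889280/119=-15876.30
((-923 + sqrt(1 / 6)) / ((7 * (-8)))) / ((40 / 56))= 923 / 40-sqrt(6) / 240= 23.06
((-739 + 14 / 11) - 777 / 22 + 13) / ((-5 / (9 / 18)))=16721 / 220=76.00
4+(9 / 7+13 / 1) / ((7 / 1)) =296 / 49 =6.04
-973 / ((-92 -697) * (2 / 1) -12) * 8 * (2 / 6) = 3892 / 2385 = 1.63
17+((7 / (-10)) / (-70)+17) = 3401 / 100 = 34.01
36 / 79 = 0.46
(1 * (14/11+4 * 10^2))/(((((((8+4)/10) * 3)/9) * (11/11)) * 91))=11035/1001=11.02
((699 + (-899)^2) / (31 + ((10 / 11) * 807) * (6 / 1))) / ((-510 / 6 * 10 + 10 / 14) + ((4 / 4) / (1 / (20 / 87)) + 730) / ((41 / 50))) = 44434333020 / 10041694057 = 4.42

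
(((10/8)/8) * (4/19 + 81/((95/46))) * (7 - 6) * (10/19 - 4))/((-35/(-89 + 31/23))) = -2225124/41515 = -53.60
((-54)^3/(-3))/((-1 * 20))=-13122/5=-2624.40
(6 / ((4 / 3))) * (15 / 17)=135 / 34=3.97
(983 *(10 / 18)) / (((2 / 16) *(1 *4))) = 9830 / 9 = 1092.22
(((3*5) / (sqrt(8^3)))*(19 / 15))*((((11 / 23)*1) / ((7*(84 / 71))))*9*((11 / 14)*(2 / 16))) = 489687*sqrt(2) / 16156672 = 0.04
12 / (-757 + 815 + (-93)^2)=12 / 8707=0.00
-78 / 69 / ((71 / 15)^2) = -5850 / 115943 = -0.05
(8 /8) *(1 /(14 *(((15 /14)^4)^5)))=5976303958948914397184 /332525673007965087890625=0.02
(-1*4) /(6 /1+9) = -4 /15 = -0.27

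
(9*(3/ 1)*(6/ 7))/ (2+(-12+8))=-81/ 7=-11.57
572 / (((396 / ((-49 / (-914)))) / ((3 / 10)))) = 637 / 27420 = 0.02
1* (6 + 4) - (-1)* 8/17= 178/17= 10.47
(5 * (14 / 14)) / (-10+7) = -5 / 3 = -1.67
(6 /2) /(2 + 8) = 3 /10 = 0.30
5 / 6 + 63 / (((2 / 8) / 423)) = 639581 / 6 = 106596.83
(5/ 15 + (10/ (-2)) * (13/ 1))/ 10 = -97/ 15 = -6.47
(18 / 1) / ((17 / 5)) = 90 / 17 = 5.29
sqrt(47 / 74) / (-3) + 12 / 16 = 3 / 4 - sqrt(3478) / 222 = 0.48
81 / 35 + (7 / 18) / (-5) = 1409 / 630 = 2.24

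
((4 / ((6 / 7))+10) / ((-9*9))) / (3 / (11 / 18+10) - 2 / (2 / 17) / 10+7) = -84040 / 2591109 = -0.03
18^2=324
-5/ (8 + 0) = -5/ 8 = -0.62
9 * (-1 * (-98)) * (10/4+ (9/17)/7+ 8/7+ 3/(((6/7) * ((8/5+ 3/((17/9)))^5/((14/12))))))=3290.64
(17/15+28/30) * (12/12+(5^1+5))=341/15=22.73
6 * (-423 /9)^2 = 13254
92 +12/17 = 1576/17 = 92.71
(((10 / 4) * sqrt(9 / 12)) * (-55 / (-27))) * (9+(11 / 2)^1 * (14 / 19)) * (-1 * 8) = -136400 * sqrt(3) / 513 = -460.53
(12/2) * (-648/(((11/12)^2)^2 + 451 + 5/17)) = -1370566656/159335489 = -8.60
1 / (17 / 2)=0.12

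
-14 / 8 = -7 / 4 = -1.75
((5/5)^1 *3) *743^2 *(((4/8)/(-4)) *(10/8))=-8280735/32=-258772.97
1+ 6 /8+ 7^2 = 203 /4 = 50.75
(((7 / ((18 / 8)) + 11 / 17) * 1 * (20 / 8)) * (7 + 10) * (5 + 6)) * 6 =31625 / 3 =10541.67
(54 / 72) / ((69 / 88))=22 / 23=0.96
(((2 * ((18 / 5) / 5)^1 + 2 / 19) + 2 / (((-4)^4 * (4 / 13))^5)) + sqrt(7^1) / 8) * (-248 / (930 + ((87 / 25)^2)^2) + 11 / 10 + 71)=134.83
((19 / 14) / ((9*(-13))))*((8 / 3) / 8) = -0.00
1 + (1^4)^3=2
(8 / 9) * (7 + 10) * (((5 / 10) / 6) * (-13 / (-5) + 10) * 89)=21182 / 15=1412.13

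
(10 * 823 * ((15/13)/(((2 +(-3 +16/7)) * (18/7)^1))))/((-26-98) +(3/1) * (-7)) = -201635/10179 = -19.81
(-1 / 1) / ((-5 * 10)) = 1 / 50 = 0.02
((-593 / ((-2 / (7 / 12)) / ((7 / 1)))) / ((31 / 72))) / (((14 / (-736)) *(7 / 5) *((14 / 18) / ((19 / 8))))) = -69968070 / 217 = -322433.50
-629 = -629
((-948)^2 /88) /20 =56169 /110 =510.63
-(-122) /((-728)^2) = 61 /264992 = 0.00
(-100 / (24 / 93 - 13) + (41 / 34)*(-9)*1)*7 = -56497 / 2686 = -21.03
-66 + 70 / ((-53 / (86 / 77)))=-39338 / 583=-67.48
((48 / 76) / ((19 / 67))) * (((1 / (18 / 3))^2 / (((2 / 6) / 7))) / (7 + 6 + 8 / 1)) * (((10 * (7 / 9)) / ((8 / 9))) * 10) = 5.41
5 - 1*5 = 0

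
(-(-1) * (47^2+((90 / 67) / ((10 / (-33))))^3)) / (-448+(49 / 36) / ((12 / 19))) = -275696954208 / 57928457615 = -4.76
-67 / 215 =-0.31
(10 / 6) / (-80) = -1 / 48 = -0.02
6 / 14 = 3 / 7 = 0.43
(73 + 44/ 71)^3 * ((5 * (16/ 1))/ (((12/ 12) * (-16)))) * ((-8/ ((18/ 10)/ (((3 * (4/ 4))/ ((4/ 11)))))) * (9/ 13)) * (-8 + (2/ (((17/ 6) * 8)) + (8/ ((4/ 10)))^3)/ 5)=6377320497213495885/ 79098331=80625222006.44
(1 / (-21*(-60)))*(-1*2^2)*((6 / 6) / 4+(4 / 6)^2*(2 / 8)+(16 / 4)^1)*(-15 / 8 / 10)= 0.00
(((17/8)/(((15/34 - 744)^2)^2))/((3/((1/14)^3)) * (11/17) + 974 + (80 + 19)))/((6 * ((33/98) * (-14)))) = -168962983/4399599478372074633507147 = -0.00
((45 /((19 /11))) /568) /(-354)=-165 /1273456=-0.00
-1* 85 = -85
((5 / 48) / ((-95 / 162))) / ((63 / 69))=-207 / 1064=-0.19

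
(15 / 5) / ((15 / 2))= 2 / 5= 0.40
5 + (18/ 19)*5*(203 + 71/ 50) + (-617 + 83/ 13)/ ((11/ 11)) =447922/ 1235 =362.69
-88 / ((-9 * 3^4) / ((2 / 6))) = 88 / 2187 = 0.04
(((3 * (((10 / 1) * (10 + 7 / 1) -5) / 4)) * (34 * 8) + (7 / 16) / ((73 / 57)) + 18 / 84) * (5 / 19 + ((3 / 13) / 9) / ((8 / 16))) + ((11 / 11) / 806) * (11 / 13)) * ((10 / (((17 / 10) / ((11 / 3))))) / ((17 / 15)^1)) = 201429.88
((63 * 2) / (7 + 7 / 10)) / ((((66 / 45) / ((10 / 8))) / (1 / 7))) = 3375 / 1694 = 1.99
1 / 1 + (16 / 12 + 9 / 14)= 125 / 42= 2.98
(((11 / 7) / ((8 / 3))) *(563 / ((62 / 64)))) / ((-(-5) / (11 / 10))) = 408738 / 5425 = 75.34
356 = 356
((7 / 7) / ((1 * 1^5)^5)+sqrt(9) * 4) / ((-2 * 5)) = -13 / 10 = -1.30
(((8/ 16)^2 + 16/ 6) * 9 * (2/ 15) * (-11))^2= 5929/ 4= 1482.25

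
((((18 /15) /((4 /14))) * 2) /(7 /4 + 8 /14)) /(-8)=-147 /325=-0.45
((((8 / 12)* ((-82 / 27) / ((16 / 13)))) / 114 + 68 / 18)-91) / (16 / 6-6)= 3222173 / 123120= 26.17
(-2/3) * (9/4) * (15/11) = -45/22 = -2.05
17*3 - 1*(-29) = 80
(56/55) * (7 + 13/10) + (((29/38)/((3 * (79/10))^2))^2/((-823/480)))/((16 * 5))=726131520659567564/85923480421421775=8.45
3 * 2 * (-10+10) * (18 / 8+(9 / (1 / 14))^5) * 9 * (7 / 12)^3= 0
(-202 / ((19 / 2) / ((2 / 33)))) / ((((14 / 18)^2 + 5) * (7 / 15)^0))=-10908 / 47443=-0.23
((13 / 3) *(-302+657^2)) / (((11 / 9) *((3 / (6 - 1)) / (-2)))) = -56075110 / 11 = -5097737.27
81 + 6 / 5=411 / 5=82.20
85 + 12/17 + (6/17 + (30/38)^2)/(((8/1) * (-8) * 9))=85.70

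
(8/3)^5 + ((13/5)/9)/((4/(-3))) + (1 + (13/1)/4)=337481/2430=138.88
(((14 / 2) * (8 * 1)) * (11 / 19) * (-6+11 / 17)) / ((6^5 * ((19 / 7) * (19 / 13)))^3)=-5280271997 / 893105773356104257536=-0.00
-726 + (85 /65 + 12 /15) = -47053 /65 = -723.89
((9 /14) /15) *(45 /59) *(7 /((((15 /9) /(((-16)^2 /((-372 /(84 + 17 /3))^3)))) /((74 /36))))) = -720209033 /711855945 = -1.01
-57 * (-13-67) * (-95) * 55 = -23826000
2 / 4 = 1 / 2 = 0.50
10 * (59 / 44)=295 / 22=13.41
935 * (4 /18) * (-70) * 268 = -35081200 /9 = -3897911.11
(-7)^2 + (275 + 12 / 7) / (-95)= 30648 / 665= 46.09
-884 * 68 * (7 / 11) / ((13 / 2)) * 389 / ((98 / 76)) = -136703936 / 77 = -1775375.79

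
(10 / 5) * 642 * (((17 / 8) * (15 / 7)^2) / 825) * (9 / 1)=147339 / 1078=136.68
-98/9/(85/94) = -9212/765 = -12.04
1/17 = 0.06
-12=-12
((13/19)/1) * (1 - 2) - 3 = -70/19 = -3.68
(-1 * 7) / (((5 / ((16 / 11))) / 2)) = -224 / 55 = -4.07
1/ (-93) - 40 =-3721/ 93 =-40.01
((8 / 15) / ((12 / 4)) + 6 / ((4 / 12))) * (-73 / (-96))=29857 / 2160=13.82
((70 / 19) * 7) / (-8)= -245 / 76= -3.22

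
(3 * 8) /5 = 24 /5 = 4.80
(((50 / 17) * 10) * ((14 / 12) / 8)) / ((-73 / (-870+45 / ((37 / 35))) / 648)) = 31503.77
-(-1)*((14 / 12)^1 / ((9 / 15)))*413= 14455 / 18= 803.06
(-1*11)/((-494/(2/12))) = 11/2964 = 0.00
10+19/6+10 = 139/6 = 23.17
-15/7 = -2.14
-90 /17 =-5.29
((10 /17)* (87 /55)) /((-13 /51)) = -522 /143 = -3.65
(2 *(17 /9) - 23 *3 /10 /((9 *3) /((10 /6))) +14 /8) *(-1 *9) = -551 /12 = -45.92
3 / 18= 1 / 6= 0.17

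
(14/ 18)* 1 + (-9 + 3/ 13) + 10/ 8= -3155/ 468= -6.74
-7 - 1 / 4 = -29 / 4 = -7.25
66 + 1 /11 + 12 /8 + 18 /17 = 25675 /374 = 68.65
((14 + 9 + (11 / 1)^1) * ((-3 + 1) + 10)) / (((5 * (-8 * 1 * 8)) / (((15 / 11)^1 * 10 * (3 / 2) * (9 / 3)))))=-2295 / 44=-52.16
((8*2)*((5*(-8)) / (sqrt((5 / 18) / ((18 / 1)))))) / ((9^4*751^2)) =-256*sqrt(5) / 411156729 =-0.00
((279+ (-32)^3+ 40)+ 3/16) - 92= -520653/16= -32540.81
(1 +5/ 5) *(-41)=-82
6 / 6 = 1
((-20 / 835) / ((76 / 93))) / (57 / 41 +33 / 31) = -39401 / 3299920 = -0.01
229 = 229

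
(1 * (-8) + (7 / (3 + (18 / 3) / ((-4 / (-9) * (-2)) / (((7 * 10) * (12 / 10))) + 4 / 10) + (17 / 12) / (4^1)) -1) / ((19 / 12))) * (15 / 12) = -590035 / 56221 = -10.49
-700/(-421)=1.66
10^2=100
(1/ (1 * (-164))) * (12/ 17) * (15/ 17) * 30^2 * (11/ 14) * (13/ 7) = -2895750/ 580601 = -4.99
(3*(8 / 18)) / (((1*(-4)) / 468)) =-156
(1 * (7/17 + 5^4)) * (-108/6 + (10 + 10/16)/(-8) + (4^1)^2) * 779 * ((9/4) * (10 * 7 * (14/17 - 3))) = 2570125436865/4624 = 555822975.10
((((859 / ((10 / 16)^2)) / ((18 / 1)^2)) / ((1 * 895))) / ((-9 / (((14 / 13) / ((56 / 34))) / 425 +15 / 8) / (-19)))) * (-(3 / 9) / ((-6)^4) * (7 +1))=-79630159 / 1288190840625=-0.00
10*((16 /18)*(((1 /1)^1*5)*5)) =2000 /9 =222.22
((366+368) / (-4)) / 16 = -11.47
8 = 8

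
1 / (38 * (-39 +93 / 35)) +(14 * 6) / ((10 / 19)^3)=3481130177 / 6042000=576.16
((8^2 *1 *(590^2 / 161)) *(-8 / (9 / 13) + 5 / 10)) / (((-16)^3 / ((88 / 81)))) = 190497725 / 469476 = 405.77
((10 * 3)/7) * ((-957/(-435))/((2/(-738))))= -24354/7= -3479.14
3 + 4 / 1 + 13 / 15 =118 / 15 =7.87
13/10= 1.30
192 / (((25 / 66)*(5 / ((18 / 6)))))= 38016 / 125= 304.13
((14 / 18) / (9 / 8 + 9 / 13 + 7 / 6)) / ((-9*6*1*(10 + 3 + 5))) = -26 / 96957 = -0.00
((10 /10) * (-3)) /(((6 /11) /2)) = -11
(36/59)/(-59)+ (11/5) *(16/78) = 299308/678795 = 0.44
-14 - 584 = -598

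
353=353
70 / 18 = 35 / 9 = 3.89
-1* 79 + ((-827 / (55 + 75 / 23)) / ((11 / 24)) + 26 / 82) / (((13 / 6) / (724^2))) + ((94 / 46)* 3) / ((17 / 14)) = -5695196693581931 / 767965055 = -7415958.13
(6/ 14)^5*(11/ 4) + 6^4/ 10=43577109/ 336140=129.64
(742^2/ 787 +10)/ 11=558434/ 8657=64.51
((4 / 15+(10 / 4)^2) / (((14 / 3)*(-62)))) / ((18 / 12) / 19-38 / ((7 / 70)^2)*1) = 7429 / 1253365960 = 0.00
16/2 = 8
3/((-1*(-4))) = 3/4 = 0.75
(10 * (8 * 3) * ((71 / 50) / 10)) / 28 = 213 / 175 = 1.22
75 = 75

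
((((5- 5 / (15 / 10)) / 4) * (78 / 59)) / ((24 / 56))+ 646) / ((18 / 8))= 458278 / 1593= 287.68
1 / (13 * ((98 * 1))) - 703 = -895621 / 1274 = -703.00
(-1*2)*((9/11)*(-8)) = 144/11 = 13.09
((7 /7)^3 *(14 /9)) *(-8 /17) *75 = -2800 /51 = -54.90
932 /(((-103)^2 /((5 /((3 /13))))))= 60580 /31827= 1.90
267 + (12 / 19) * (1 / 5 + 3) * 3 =25941 / 95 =273.06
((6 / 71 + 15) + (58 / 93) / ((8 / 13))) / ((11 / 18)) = 1275537 / 48422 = 26.34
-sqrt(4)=-2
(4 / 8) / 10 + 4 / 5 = 17 / 20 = 0.85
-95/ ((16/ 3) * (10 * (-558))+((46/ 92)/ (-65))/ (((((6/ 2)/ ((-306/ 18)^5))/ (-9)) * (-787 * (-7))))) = 68036150/ 21317478771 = 0.00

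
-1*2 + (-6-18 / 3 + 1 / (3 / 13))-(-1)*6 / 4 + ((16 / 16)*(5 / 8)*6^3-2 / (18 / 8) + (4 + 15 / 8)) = 131.82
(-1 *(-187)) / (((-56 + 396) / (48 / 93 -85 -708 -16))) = -275693 / 620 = -444.67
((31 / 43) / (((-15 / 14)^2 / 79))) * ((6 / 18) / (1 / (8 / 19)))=3840032 / 551475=6.96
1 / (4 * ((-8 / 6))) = -3 / 16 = -0.19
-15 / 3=-5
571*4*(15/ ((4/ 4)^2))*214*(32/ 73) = 234612480/ 73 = 3213869.59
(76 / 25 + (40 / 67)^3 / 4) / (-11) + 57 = 4691202037 / 82709825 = 56.72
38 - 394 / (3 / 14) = -1800.67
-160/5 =-32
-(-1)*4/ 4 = 1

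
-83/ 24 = -3.46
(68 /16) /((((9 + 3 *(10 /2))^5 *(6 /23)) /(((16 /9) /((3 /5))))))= 0.00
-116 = -116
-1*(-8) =8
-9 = -9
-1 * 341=-341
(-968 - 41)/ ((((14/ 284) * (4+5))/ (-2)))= 286556/ 63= 4548.51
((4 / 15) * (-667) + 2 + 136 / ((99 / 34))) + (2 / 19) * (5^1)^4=-595996 / 9405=-63.37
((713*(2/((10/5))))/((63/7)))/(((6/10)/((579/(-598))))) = -29915/234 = -127.84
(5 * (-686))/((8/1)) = -1715/4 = -428.75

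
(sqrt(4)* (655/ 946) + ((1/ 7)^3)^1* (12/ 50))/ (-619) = -5619463/ 2510648525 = -0.00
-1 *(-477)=477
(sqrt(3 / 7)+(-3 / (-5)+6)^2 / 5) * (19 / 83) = 19 * sqrt(21) / 581+20691 / 10375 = 2.14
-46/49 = -0.94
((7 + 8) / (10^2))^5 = 243 / 3200000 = 0.00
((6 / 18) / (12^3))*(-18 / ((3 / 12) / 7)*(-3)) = 7 / 24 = 0.29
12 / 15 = 4 / 5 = 0.80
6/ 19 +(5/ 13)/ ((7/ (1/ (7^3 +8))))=191741/ 606879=0.32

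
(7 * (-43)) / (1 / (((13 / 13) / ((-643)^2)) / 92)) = -301 / 38037308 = -0.00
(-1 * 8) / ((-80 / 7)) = 7 / 10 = 0.70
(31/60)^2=0.27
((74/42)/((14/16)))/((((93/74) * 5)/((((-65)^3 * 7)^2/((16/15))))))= 103248461265625/93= 1110198508232.53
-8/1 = -8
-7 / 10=-0.70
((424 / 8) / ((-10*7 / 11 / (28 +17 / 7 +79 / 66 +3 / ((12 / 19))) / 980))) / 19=-93757 / 6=-15626.17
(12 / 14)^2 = 36 / 49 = 0.73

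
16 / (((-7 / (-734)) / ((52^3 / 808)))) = 206412544 / 707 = 291955.51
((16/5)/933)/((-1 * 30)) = -8/69975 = -0.00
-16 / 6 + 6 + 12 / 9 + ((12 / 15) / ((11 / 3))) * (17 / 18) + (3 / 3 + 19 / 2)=1691 / 110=15.37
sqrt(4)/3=2/3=0.67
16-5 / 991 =15851 / 991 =15.99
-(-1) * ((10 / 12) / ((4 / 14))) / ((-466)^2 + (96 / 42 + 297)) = 245 / 18266244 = 0.00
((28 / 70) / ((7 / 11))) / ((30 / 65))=1.36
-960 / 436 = -240 / 109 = -2.20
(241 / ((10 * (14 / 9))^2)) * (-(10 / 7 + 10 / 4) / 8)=-214731 / 439040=-0.49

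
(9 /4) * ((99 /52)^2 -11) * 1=-179487 /10816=-16.59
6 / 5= 1.20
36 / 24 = 1.50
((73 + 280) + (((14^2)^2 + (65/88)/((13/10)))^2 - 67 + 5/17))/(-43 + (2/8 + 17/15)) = -728589234039135/20545316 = -35462546.99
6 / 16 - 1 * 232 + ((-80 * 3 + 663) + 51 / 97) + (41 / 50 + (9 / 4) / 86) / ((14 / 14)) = 80394747 / 417100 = 192.75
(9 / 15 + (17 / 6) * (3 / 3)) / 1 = 103 / 30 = 3.43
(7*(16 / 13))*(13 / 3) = 112 / 3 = 37.33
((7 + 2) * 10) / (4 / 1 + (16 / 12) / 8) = 108 / 5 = 21.60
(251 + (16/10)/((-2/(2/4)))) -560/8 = 903/5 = 180.60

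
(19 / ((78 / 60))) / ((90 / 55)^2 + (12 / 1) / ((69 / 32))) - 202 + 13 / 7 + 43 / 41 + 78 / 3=-1466321617 / 8558914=-171.32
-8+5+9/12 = -9/4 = -2.25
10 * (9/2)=45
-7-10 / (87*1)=-619 / 87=-7.11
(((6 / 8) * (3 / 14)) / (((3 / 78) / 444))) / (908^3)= 12987 / 5240293184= 0.00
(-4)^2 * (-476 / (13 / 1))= -7616 / 13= -585.85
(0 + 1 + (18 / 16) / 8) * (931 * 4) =4247.69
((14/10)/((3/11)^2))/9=847/405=2.09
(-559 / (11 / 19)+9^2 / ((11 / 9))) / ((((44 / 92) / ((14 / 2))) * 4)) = -398153 / 121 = -3290.52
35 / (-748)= -35 / 748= -0.05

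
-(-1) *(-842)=-842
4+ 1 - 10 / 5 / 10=24 / 5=4.80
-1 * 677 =-677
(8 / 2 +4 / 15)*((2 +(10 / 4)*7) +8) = 352 / 3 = 117.33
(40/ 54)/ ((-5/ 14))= -56/ 27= -2.07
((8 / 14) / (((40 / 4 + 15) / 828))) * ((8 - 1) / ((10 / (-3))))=-4968 / 125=-39.74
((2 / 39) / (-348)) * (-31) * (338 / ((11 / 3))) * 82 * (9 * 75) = 7435350 / 319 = 23308.31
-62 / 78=-31 / 39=-0.79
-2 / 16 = -1 / 8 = -0.12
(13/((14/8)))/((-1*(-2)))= 26/7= 3.71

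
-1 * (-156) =156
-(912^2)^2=-691798081536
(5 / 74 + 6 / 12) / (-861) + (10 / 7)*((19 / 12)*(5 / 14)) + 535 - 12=467233895 / 891996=523.81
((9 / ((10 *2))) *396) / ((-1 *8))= -891 / 40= -22.28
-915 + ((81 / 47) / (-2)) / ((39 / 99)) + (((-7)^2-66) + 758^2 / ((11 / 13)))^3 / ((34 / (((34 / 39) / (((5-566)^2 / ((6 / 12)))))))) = 362674264165667469354 / 28438224529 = 12753055796.29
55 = 55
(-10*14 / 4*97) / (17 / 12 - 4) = 40740 / 31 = 1314.19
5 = 5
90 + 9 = 99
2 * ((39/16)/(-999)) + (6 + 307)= 833819/2664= 313.00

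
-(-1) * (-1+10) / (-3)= -3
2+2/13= 28/13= 2.15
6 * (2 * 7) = 84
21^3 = 9261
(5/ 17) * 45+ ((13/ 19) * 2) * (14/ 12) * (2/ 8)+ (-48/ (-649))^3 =14446655455895/ 1059541224324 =13.63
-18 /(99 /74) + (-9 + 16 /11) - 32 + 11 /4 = -50.25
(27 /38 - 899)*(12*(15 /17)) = -3072150 /323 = -9511.30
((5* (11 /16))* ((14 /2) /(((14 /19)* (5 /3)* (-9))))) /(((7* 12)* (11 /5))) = -95 /8064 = -0.01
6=6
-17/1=-17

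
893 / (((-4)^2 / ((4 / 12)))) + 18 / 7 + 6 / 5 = 37591 / 1680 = 22.38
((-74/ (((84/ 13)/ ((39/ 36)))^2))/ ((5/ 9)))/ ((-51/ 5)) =1056757/ 2878848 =0.37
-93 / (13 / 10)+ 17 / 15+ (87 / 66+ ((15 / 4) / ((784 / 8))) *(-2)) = -29077709 / 420420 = -69.16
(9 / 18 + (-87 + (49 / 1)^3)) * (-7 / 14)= -58781.25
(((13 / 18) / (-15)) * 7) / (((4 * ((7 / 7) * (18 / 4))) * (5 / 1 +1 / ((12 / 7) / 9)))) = -0.00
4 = 4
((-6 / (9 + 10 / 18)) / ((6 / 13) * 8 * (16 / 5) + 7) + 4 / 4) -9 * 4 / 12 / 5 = 96403 / 262945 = 0.37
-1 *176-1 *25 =-201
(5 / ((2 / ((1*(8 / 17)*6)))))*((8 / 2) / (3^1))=160 / 17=9.41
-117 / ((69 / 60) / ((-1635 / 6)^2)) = -173759625 / 23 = -7554766.30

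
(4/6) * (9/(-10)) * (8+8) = -48/5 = -9.60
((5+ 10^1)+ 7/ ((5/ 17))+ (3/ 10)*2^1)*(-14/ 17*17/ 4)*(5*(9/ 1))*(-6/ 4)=37233/ 4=9308.25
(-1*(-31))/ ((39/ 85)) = 2635/ 39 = 67.56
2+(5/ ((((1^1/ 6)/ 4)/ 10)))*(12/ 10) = 1442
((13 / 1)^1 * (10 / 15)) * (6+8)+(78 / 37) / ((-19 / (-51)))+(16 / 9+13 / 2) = 1711703 / 12654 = 135.27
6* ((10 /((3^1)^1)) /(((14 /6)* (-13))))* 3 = -180 /91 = -1.98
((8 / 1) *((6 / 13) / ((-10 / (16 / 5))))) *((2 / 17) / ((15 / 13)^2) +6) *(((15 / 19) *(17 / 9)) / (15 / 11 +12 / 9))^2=-6131637248 / 2787993975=-2.20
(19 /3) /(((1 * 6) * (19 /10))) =5 /9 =0.56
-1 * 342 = -342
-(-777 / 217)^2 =-12321 / 961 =-12.82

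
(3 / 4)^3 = 27 / 64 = 0.42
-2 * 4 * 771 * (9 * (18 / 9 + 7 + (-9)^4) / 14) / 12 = -15196410 / 7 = -2170915.71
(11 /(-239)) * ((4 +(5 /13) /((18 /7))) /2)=-10681 /111852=-0.10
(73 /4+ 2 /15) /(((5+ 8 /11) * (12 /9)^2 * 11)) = 0.16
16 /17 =0.94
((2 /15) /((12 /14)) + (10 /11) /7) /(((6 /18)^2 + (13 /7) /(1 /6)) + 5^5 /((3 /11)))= 989 /39742120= 0.00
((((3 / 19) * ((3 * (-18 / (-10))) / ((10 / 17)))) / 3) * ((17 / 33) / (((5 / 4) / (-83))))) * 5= -82.63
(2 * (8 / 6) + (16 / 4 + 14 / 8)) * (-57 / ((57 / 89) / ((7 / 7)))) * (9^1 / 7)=-26967 / 28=-963.11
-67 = -67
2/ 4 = 1/ 2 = 0.50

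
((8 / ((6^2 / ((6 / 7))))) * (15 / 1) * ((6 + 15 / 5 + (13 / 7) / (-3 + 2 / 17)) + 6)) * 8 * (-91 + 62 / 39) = -2747198080 / 93639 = -29338.18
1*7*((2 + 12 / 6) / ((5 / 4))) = 112 / 5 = 22.40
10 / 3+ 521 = 1573 / 3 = 524.33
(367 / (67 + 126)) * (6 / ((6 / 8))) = 2936 / 193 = 15.21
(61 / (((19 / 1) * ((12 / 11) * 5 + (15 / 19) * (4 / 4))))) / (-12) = -0.04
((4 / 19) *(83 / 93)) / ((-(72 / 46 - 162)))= 3818 / 3260115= 0.00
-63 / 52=-1.21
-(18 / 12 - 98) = 193 / 2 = 96.50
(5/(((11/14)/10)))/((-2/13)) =-4550/11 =-413.64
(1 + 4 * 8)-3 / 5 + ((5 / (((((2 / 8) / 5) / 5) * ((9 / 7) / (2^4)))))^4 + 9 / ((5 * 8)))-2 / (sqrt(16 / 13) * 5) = 78675968000001712421 / 52488-sqrt(13) / 10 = 1498932479804940.05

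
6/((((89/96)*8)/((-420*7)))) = -211680/89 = -2378.43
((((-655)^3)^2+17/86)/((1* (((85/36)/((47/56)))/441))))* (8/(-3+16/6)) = -1085871459266926477780698/3655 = -297092054518994932361.34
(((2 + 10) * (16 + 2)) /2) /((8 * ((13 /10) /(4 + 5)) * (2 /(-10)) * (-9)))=675 /13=51.92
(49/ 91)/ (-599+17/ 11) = -0.00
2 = 2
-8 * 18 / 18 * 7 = -56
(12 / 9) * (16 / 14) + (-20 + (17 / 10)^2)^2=294.28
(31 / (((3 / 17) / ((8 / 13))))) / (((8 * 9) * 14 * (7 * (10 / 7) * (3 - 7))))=-527 / 196560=-0.00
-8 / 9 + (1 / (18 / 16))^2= -8 / 81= -0.10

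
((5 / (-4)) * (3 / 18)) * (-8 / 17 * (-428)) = -2140 / 51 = -41.96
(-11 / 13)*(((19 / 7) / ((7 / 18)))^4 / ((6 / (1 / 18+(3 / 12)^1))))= -7663656726 / 74942413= -102.26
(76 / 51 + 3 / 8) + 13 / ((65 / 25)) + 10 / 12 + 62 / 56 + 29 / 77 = 96157 / 10472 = 9.18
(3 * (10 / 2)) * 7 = 105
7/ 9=0.78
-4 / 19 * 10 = -40 / 19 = -2.11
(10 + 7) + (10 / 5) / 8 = 69 / 4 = 17.25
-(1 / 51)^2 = -1 / 2601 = -0.00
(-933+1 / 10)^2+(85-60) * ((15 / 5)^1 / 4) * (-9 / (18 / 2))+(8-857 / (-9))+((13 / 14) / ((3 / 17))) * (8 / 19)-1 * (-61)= 52096438351 / 59850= 870450.10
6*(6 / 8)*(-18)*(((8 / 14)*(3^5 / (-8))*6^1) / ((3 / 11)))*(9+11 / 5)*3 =5196312 / 5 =1039262.40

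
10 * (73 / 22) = 365 / 11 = 33.18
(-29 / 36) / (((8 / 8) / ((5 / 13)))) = -145 / 468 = -0.31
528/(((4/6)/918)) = 727056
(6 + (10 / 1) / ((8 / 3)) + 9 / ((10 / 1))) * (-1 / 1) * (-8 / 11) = 426 / 55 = 7.75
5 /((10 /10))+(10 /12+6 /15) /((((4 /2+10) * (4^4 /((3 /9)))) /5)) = 276517 /55296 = 5.00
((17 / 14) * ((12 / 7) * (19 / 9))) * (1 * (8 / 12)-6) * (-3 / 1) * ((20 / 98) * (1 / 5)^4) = 20672 / 900375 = 0.02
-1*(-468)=468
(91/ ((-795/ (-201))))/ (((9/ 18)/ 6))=73164/ 265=276.09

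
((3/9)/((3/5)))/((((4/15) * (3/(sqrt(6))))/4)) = 25 * sqrt(6)/9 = 6.80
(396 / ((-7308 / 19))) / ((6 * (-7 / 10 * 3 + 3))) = -1045 / 5481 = -0.19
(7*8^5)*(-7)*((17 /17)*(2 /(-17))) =3211264 /17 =188897.88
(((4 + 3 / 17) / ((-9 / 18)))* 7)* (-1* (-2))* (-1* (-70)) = -139160 / 17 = -8185.88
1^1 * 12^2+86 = 230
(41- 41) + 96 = 96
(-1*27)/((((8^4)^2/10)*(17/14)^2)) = -6615/606076928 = -0.00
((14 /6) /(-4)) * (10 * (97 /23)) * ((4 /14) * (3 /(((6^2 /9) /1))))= -485 /92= -5.27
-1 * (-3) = 3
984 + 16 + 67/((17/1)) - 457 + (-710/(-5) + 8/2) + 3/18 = 70697/102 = 693.11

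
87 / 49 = 1.78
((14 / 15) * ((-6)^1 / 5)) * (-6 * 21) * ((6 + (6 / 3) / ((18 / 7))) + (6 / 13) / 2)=989.05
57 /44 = 1.30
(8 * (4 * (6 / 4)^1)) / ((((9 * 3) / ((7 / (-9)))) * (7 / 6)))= -32 / 27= -1.19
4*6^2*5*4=2880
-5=-5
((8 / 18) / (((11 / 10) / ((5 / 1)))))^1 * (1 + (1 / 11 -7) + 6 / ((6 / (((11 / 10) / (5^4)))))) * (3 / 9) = -1624516 / 408375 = -3.98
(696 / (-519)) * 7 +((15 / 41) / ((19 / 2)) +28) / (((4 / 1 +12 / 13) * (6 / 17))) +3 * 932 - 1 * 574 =57669480769 / 25875264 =2228.75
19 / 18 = 1.06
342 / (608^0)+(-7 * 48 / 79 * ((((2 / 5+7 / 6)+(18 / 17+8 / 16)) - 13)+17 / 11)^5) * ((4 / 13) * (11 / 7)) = 447322865566833389661002 / 5404068329987559375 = 82775.21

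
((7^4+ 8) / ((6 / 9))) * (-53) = -383031 / 2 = -191515.50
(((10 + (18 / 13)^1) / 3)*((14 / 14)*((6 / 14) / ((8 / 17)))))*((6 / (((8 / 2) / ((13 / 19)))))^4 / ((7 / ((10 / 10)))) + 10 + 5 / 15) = 288971931215 / 7969389792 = 36.26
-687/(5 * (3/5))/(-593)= 0.39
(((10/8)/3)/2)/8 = 5/192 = 0.03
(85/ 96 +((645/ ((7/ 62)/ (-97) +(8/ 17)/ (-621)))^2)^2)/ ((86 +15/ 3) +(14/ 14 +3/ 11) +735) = 593948176981612697450347898586010807825945867/ 38720286978772708570235520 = 15339456995947055389.28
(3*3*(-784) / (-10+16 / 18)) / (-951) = -10584 / 12997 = -0.81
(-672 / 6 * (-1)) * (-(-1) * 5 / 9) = 560 / 9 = 62.22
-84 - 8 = -92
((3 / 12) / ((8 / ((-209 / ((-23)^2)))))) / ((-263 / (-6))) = -627 / 2226032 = -0.00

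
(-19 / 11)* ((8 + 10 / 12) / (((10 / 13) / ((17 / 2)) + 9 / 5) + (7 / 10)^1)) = -222547 / 37785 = -5.89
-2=-2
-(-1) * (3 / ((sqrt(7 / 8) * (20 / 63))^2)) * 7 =238.14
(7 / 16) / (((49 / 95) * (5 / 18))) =171 / 56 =3.05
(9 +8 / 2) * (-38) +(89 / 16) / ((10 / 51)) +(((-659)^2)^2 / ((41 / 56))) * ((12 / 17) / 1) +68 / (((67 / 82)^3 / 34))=6098953626424095336369 / 33541089760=181835285319.13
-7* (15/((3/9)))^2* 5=-70875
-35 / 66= -0.53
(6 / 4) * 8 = 12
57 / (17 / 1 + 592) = 19 / 203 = 0.09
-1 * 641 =-641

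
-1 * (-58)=58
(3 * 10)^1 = 30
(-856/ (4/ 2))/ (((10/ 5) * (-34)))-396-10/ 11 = -73045/ 187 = -390.61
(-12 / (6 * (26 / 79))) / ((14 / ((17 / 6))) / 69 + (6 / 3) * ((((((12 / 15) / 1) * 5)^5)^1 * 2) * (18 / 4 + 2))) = -30889 / 135330156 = -0.00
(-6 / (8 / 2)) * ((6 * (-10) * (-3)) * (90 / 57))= -8100 / 19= -426.32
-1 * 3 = -3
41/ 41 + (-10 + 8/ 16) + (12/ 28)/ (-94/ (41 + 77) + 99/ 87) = -29615/ 4088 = -7.24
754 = 754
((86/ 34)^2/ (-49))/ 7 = -1849/ 99127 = -0.02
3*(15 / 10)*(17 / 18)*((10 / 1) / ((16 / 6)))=255 / 16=15.94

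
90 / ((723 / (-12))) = -360 / 241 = -1.49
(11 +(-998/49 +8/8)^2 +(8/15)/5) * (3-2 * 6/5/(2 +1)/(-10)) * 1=764996188/643125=1189.50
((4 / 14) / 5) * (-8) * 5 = -16 / 7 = -2.29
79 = 79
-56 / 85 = -0.66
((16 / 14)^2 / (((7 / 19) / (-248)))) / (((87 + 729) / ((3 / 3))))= -18848 / 17493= -1.08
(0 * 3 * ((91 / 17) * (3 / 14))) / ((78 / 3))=0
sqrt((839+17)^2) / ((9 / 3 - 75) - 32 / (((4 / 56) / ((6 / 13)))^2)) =-18083 / 29745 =-0.61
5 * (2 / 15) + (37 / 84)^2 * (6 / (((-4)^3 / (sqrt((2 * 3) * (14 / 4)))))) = 2 / 3 - 1369 * sqrt(21) / 75264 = 0.58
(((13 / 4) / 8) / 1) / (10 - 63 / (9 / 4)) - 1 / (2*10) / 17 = -0.03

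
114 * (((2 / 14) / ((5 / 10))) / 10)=114 / 35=3.26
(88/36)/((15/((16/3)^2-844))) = -32296/243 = -132.91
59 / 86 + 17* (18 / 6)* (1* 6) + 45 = 30245 / 86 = 351.69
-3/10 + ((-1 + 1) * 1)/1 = -0.30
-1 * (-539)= 539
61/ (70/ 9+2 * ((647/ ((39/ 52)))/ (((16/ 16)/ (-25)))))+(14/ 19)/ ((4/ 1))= 674012/ 3687235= 0.18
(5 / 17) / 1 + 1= 22 / 17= 1.29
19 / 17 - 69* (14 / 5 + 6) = -51517 / 85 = -606.08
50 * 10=500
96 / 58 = 48 / 29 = 1.66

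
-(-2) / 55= 2 / 55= 0.04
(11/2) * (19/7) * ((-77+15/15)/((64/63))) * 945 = -33773355/32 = -1055417.34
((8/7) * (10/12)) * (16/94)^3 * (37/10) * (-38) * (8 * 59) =-679559168/2180283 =-311.68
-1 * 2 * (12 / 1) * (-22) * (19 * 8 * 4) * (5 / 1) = 1605120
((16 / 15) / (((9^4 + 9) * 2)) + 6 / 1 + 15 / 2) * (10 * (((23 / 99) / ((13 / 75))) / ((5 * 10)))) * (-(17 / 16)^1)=-40015331 / 10406880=-3.85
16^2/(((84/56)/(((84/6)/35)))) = 1024/15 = 68.27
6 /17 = 0.35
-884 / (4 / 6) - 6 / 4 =-2655 / 2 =-1327.50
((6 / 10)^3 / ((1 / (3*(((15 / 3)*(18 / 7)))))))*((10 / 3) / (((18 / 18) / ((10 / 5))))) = 1944 / 35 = 55.54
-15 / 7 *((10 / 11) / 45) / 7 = -10 / 1617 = -0.01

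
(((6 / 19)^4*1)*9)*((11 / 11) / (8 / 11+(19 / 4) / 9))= 4618944 / 64769537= 0.07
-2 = -2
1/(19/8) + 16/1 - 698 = -12950/19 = -681.58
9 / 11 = 0.82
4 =4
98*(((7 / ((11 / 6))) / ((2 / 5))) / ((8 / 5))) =25725 / 44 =584.66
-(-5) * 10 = 50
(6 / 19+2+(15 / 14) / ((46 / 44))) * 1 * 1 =10219 / 3059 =3.34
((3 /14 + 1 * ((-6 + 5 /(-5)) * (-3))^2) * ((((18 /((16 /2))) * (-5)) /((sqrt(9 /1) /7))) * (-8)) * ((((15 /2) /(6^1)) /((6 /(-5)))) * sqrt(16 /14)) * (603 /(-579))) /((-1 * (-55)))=31039425 * sqrt(14) /59444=1953.75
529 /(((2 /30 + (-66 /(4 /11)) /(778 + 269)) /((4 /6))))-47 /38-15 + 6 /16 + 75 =-551207127 /169784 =-3246.52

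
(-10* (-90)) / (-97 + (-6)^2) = -900 / 61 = -14.75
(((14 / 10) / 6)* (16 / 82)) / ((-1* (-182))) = 2 / 7995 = 0.00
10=10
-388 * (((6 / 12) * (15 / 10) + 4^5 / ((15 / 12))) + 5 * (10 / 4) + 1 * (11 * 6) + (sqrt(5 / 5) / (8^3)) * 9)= -223107469 / 640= -348605.42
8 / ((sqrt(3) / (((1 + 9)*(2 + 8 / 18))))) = 1760*sqrt(3) / 27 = 112.90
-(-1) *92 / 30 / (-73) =-46 / 1095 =-0.04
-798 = -798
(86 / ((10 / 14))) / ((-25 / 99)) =-59598 / 125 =-476.78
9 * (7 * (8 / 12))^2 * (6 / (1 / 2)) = 2352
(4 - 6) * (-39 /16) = 39 /8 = 4.88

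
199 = 199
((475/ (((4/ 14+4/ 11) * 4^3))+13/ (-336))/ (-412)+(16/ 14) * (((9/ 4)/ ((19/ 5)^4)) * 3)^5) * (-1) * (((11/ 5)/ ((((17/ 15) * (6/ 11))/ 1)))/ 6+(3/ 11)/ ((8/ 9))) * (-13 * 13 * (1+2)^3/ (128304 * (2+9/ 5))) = -561170594412466491829707310889131235/ 2409812987417612379331689214033107812352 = -0.00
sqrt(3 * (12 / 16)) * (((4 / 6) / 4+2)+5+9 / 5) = 269 / 20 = 13.45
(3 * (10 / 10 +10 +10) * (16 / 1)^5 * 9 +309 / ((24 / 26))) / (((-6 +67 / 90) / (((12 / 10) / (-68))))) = 1996351.08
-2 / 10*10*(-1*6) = 12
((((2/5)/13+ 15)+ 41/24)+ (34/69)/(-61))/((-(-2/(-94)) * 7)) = -112.34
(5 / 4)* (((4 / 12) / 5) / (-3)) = -1 / 36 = -0.03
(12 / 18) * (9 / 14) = 3 / 7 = 0.43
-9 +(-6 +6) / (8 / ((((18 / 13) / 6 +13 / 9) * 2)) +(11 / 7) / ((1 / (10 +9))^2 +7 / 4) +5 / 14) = -9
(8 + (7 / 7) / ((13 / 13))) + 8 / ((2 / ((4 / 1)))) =25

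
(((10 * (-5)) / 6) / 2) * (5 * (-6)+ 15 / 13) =3125 / 26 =120.19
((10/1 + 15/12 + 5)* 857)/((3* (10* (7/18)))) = 33423/28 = 1193.68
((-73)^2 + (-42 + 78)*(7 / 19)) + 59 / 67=6801822 / 1273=5343.14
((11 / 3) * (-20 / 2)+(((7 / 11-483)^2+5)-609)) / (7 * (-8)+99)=5396.14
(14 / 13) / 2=7 / 13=0.54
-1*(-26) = 26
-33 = -33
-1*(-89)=89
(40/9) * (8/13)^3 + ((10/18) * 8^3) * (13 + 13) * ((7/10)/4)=1295.26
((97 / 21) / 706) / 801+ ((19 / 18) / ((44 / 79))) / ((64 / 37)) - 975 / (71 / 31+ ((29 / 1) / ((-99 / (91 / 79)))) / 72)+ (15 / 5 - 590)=-1350951600199894364533 / 1334297676767666688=-1012.48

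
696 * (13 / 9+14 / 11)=62408 / 33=1891.15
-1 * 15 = -15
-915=-915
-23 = -23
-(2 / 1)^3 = -8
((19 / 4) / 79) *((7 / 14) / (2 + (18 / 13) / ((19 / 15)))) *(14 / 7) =4693 / 241424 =0.02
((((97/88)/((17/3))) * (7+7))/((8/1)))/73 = 0.00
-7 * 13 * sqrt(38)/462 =-13 * sqrt(38)/66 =-1.21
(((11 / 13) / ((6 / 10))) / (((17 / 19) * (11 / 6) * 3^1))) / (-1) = -190 / 663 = -0.29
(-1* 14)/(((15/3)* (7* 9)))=-2/45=-0.04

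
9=9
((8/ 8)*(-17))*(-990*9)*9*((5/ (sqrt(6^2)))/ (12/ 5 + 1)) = 334125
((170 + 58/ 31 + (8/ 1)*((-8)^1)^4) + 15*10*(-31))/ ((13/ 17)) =14908762/ 403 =36994.45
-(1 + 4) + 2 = -3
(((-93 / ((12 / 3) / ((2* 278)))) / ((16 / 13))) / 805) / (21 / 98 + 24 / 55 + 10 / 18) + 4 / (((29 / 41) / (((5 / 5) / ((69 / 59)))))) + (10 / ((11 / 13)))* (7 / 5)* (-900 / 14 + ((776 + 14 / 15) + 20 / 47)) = 313762582573373 / 26607777240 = 11792.14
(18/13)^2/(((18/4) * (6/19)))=228/169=1.35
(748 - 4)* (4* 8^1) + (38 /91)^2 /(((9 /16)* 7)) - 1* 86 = 12375861670 /521703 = 23722.04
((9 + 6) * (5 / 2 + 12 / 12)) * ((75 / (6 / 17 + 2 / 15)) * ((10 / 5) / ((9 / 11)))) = 2454375 / 124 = 19793.35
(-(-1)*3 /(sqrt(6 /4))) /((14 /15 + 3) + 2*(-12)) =-15*sqrt(6) /301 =-0.12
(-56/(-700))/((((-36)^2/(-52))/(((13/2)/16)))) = -169/129600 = -0.00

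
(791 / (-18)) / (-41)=791 / 738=1.07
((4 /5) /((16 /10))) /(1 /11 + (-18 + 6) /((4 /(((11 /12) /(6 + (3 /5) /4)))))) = -1.40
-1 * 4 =-4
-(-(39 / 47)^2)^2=-2313441 / 4879681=-0.47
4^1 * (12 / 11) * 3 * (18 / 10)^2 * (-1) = -42.41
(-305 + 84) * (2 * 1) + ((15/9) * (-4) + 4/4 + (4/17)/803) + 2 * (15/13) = -237104063/532389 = -445.36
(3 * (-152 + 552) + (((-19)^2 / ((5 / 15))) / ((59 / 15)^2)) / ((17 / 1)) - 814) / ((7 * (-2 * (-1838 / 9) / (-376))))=-19530753462 / 380685641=-51.30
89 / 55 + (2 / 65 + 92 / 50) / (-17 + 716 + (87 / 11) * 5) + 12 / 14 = 125939039 / 50825775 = 2.48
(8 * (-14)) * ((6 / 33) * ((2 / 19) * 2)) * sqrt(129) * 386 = -18795.07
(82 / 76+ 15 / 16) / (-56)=-613 / 17024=-0.04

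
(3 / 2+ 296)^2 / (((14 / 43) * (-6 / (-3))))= 2174725 / 16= 135920.31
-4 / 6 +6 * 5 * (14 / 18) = 68 / 3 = 22.67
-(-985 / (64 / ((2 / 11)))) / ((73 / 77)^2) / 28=75845 / 682112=0.11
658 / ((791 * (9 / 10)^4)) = 940000 / 741393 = 1.27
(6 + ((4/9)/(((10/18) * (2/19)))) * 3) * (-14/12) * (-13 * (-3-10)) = -28392/5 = -5678.40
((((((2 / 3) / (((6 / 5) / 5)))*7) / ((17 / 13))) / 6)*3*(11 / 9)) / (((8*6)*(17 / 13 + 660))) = 325325 / 1136454624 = 0.00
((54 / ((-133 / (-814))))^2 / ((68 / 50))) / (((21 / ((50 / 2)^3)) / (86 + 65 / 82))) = 447622680810937500 / 86304631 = 5186543011.94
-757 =-757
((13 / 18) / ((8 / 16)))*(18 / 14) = 13 / 7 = 1.86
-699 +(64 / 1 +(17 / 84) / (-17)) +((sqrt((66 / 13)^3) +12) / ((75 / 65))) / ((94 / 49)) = -12428119 / 19740 +539 * sqrt(858) / 3055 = -624.42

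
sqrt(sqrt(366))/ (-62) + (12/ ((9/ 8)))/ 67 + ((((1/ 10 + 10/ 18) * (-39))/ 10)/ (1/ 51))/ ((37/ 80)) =-10477436/ 37185 - 366^(1/ 4)/ 62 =-281.84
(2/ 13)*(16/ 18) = 16/ 117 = 0.14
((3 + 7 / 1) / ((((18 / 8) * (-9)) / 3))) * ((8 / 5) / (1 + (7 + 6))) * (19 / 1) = -608 / 189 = -3.22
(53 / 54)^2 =2809 / 2916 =0.96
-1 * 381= -381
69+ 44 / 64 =1115 / 16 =69.69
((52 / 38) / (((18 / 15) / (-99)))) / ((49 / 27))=-57915 / 931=-62.21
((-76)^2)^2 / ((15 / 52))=1734833152 / 15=115655543.47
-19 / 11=-1.73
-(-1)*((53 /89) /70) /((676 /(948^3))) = 5644310472 /526435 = 10721.76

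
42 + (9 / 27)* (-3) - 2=39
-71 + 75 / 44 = -3049 / 44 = -69.30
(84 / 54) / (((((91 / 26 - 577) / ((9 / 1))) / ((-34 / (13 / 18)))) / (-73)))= -1250928 / 14911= -83.89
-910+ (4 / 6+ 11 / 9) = -8173 / 9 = -908.11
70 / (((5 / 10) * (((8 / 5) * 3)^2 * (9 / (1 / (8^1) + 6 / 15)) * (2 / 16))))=1225 / 432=2.84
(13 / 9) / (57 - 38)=13 / 171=0.08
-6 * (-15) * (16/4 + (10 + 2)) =1440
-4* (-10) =40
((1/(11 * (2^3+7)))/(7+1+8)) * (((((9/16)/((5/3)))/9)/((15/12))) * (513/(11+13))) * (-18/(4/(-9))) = 13851/1408000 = 0.01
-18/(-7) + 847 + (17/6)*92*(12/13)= 99207/91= 1090.19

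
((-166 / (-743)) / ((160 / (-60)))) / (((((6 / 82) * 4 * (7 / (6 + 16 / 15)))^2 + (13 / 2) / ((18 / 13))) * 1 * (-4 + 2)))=10581842889 / 1207069479886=0.01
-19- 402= -421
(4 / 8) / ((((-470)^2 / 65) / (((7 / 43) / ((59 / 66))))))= 3003 / 112084660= 0.00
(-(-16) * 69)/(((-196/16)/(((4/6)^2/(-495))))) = 5888/72765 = 0.08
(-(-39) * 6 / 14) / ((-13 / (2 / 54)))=-0.05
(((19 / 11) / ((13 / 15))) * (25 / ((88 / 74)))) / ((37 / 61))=434625 / 6292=69.08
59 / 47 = 1.26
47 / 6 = 7.83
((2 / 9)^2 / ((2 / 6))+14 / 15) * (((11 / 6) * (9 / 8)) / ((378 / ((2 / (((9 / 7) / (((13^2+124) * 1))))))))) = 235279 / 87480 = 2.69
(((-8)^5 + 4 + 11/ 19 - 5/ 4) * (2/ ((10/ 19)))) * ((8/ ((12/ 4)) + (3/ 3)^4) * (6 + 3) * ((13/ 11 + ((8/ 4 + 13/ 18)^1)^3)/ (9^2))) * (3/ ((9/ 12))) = -682269098965/ 157464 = -4332857.66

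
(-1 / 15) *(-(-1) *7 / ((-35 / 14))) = 14 / 75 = 0.19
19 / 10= 1.90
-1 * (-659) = 659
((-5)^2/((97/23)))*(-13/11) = -7475/1067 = -7.01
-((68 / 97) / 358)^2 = -0.00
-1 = -1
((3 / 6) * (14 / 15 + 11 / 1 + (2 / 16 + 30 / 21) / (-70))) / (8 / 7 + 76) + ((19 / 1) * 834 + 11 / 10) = 5750623663 / 362880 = 15847.18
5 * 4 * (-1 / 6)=-10 / 3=-3.33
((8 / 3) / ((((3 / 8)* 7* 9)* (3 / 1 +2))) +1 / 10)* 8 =556 / 567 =0.98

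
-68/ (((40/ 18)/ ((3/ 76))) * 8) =-459/ 3040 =-0.15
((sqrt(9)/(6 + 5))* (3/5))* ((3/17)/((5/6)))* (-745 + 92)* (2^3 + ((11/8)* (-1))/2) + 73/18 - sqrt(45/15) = -54331229/336600 - sqrt(3) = -163.14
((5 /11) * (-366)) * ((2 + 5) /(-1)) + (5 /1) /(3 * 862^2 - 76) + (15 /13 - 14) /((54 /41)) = 9938583897289 /8606385216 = 1154.79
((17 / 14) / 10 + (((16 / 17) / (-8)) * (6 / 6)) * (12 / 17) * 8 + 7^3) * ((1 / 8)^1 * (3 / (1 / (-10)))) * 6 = -124702317 / 16184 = -7705.28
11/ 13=0.85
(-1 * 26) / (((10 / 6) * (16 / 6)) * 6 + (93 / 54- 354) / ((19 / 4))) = 2223 / 4061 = 0.55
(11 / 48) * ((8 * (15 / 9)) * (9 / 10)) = 11 / 4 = 2.75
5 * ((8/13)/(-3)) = -40/39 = -1.03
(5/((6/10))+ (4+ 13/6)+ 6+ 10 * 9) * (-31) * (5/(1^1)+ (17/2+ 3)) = -226083/4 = -56520.75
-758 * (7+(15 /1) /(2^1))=-10991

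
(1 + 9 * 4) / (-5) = -37 / 5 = -7.40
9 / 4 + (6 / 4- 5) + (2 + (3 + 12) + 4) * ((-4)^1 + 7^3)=28471 / 4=7117.75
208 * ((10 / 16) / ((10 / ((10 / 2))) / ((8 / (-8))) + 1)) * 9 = -1170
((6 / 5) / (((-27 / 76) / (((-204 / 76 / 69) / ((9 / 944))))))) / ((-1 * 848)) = -8024 / 493695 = -0.02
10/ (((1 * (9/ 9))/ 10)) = 100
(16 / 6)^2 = 64 / 9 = 7.11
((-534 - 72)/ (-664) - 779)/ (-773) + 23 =24.01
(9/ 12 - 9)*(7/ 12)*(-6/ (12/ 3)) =231/ 32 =7.22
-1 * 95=-95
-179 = -179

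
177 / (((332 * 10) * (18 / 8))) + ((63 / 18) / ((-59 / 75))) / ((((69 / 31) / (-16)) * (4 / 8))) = 216212063 / 3378930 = 63.99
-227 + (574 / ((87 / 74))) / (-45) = -931181 / 3915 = -237.85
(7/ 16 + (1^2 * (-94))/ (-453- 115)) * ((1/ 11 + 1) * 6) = 6165/ 1562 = 3.95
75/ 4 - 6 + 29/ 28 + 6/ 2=235/ 14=16.79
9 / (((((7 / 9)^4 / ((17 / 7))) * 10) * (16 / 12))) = 3011499 / 672280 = 4.48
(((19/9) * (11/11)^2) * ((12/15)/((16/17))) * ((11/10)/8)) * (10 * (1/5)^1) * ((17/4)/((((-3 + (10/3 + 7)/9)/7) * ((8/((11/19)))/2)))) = -734349/640000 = -1.15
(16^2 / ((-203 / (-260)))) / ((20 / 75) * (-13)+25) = 998400 / 65569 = 15.23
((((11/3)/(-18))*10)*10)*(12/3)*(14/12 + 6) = -47300/81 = -583.95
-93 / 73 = -1.27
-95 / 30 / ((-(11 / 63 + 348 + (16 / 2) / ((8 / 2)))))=399 / 44122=0.01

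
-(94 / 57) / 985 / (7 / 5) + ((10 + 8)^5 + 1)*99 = 14704053418499 / 78603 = 187067331.00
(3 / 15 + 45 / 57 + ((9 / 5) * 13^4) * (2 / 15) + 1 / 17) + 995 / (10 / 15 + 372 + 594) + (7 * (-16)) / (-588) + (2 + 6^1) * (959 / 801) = 36063313088881 / 5252076900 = 6866.49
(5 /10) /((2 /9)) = 9 /4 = 2.25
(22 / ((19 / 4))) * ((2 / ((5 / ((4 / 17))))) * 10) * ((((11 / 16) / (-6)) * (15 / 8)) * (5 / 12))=-0.39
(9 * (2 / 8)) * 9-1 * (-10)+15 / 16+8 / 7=32.33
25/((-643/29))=-725/643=-1.13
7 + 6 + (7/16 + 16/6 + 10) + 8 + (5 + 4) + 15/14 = 14843/336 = 44.18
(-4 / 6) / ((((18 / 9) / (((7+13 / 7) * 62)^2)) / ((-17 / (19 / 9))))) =753593136 / 931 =809444.83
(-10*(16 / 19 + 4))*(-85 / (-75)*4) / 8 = -1564 / 57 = -27.44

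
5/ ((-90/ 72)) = -4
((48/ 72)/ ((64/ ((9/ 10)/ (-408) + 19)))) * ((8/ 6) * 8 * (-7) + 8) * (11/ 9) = -16.12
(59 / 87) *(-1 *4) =-236 / 87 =-2.71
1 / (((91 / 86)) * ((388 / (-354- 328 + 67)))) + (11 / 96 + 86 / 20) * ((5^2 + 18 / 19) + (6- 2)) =10522221797 / 80502240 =130.71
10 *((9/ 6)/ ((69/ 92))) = 20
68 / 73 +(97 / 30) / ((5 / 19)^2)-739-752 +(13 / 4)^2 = -627573697 / 438000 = -1432.82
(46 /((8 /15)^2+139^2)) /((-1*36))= -575 /8694578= -0.00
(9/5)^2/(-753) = -27/6275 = -0.00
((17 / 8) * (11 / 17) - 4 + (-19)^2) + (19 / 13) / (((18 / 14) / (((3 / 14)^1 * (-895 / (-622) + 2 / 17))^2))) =14590525504925 / 40698649264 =358.50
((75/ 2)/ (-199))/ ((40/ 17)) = -255/ 3184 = -0.08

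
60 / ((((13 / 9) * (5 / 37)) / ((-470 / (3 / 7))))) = -4382280 / 13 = -337098.46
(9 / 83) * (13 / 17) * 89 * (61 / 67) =635193 / 94537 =6.72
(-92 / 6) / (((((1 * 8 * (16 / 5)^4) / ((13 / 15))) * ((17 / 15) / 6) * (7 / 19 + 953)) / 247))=-877004375 / 40362049536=-0.02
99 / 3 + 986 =1019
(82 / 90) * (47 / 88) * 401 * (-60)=-772727 / 66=-11707.98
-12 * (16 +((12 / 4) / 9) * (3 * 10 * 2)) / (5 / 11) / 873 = -528 / 485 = -1.09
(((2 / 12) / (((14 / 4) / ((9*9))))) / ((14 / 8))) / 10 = 54 / 245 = 0.22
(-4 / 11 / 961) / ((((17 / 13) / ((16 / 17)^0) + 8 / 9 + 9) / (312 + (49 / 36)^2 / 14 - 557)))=8251061 / 997056720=0.01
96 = 96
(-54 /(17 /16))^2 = 746496 /289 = 2583.03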